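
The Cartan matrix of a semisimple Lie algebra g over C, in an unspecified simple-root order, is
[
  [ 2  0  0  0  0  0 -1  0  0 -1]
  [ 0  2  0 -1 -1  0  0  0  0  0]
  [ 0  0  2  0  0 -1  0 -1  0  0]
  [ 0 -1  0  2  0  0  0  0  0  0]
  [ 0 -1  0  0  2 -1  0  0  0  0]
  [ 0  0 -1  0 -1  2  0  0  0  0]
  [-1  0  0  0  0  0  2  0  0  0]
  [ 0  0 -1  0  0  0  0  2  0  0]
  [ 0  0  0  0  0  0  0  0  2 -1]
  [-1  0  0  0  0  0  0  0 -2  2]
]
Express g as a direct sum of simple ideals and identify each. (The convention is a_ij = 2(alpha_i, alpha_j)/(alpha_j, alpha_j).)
The diagram associated to this matrix has two connected components: the simple roots {alpha_2, alpha_3, alpha_4, alpha_5, alpha_6, alpha_8} form a chain of 6 nodes with single edges (A_6), and {alpha_1, alpha_7, alpha_9, alpha_10} form a chain of 4 nodes with a double edge at one end; the terminal node there is the unique short simple root (B_4). A semisimple Lie algebra decomposes uniquely as the direct sum of simple ideals, one per connected component of its Dynkin diagram, so g ≅ A_6 ⊕ B_4 (dimension 48 + 36 = 84).

type A_6 ⊕ type B_4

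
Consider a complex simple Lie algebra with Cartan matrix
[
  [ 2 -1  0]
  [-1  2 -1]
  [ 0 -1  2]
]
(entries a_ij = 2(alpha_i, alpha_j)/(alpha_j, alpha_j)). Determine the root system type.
A3

The matrix has rank 3 with 2's on the diagonal. Reading the off-diagonal entries as Dynkin edges (a single edge where a_ij = a_ji = -1; a double or triple edge where a_ij * a_ji = 2 or 3), the diagram is a chain of 3 nodes with single edges (A_3). One simple-root ordering that puts it in standard form is (alpha_3, alpha_2, alpha_1). So the algebra is type A_3, i.e. sl(4).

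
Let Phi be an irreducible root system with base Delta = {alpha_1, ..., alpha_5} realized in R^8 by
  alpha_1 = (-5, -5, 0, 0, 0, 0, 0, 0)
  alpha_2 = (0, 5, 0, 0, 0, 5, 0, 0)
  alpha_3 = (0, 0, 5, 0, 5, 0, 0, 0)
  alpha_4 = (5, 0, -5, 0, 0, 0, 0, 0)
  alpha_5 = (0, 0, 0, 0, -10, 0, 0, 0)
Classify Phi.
C5

Compute the Cartan integers a_ij = 2(alpha_i, alpha_j)/(alpha_j, alpha_j); the resulting 5x5 Cartan matrix is
[[2, -1, 0, -1, 0], [-1, 2, 0, 0, 0], [0, 0, 2, -1, -1], [-1, 0, -1, 2, 0], [0, 0, -2, 0, 2]].
The roots have two lengths (squared-length ratio 2:1); the short ones are alpha_{1,2,3,4}. The associated Dynkin diagram is a chain of 5 nodes with a double edge at one end; the terminal node there is the unique long simple root (C_5), so the type is C_5 (the algebra sp(10)).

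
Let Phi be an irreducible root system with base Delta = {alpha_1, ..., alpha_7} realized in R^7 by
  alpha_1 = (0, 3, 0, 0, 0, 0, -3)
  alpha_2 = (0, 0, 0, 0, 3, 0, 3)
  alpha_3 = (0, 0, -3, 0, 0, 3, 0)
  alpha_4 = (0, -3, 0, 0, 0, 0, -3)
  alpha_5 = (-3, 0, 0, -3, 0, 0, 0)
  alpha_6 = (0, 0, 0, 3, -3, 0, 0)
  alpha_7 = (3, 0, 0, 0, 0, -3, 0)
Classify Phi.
D_7

Compute the Cartan integers a_ij = 2(alpha_i, alpha_j)/(alpha_j, alpha_j); the resulting 7x7 Cartan matrix is
[[2, -1, 0, 0, 0, 0, 0], [-1, 2, 0, -1, 0, -1, 0], [0, 0, 2, 0, 0, 0, -1], [0, -1, 0, 2, 0, 0, 0], [0, 0, 0, 0, 2, -1, -1], [0, -1, 0, 0, -1, 2, 0], [0, 0, -1, 0, -1, 0, 2]].
All simple roots have the same length, so the diagram is simply laced. The associated Dynkin diagram is a chain of 5 nodes with a fork of two nodes at one end (D_7), so the type is D_7 (the algebra so(14)).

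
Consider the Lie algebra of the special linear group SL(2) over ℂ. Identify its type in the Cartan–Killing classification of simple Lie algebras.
This is sl(2), which has dimension 2^2 - 1 = 3 and rank 2 - 1 = 1 (a Cartan subalgebra is the diagonal traceless matrices). In the classification of classical Lie algebras, the special linear algebra sl(n+1) has type A_n; here n = 1, so the Dynkin diagram is a chain of 1 nodes with single edges (A_1). Hence the type is A_1.

type A_1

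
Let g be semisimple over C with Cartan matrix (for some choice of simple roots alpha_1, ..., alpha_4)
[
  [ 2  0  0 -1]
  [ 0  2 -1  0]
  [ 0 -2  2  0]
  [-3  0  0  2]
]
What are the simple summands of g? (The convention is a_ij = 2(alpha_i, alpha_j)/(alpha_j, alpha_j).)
B2 + G2

The diagram associated to this matrix has two connected components: the simple roots {alpha_2, alpha_3} form a chain of 2 nodes with a double edge at one end; the terminal node there is the unique short simple root (B_2), and {alpha_1, alpha_4} form two nodes joined by a triple edge (G_2). A semisimple Lie algebra decomposes uniquely as the direct sum of simple ideals, one per connected component of its Dynkin diagram, so g ≅ B_2 ⊕ G_2 (dimension 10 + 14 = 24).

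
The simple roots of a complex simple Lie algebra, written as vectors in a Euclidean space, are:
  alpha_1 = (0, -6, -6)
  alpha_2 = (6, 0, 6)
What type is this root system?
Compute the Cartan integers a_ij = 2(alpha_i, alpha_j)/(alpha_j, alpha_j); the resulting 2x2 Cartan matrix is
[[2, -1], [-1, 2]].
All simple roots have the same length, so the diagram is simply laced. The associated Dynkin diagram is a chain of 2 nodes with single edges (A_2), so the type is A_2 (the algebra sl(3)).

A_2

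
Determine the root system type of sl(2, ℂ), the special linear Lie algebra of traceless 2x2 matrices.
A_1

This is sl(2), which has dimension 2^2 - 1 = 3 and rank 2 - 1 = 1 (a Cartan subalgebra is the diagonal traceless matrices). In the classification of classical Lie algebras, the special linear algebra sl(n+1) has type A_n; here n = 1, so the Dynkin diagram is a chain of 1 nodes with single edges (A_1). Hence the type is A_1.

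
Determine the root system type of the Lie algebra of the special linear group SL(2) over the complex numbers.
A_1 (sl(2))

This is sl(2), which has dimension 2^2 - 1 = 3 and rank 2 - 1 = 1 (a Cartan subalgebra is the diagonal traceless matrices). In the classification of classical Lie algebras, the special linear algebra sl(n+1) has type A_n; here n = 1, so the Dynkin diagram is a chain of 1 nodes with single edges (A_1). Hence the type is A_1.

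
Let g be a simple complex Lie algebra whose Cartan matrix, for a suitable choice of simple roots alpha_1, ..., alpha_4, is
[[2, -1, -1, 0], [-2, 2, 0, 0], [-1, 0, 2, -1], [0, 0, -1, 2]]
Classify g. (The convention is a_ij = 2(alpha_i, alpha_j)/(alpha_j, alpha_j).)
C_4

The matrix has rank 4 with 2's on the diagonal. Reading the off-diagonal entries as Dynkin edges (a single edge where a_ij = a_ji = -1; a double or triple edge where a_ij * a_ji = 2 or 3), the diagram is a chain of 4 nodes with a double edge at one end; the terminal node there is the unique long simple root (C_4). One simple-root ordering that puts it in standard form is (alpha_4, alpha_3, alpha_1, alpha_2). So the algebra is type C_4, i.e. sp(8).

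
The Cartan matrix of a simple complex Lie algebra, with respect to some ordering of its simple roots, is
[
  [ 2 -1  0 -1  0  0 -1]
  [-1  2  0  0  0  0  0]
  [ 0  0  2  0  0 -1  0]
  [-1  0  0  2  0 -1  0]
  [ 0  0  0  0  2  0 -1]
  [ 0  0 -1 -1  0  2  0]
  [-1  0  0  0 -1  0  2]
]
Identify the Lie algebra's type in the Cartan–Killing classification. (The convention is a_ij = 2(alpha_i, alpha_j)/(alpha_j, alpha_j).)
E_7

The matrix has rank 7 with 2's on the diagonal. Reading the off-diagonal entries as Dynkin edges (a single edge where a_ij = a_ji = -1; a double or triple edge where a_ij * a_ji = 2 or 3), the diagram is a chain of 6 nodes with one extra node attached to the third node from one end (E_7). One simple-root ordering that puts it in standard form is (alpha_5, alpha_2, alpha_7, alpha_1, alpha_4, alpha_6, alpha_3). So the algebra is type E_7.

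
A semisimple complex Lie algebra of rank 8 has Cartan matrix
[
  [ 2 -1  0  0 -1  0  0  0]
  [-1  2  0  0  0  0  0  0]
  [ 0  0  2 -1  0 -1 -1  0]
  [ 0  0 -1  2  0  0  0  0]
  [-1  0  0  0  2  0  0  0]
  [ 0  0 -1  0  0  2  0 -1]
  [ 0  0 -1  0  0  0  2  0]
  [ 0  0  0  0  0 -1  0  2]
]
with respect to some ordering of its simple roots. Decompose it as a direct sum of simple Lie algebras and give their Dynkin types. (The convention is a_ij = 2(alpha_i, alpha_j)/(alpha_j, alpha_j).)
A_3 ⊕ D_5

The diagram associated to this matrix has two connected components: the simple roots {alpha_1, alpha_2, alpha_5} form a chain of 3 nodes with single edges (A_3), and {alpha_3, alpha_4, alpha_6, alpha_7, alpha_8} form a chain of 3 nodes with a fork of two nodes at one end (D_5). A semisimple Lie algebra decomposes uniquely as the direct sum of simple ideals, one per connected component of its Dynkin diagram, so g ≅ A_3 ⊕ D_5 (dimension 15 + 45 = 60).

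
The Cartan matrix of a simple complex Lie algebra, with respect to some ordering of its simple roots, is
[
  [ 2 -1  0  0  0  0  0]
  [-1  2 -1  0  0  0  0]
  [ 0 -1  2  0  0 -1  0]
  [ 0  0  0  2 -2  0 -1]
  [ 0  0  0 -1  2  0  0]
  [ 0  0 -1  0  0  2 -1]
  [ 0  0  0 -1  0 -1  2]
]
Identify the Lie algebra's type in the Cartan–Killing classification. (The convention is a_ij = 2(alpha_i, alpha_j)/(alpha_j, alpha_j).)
B_7

The matrix has rank 7 with 2's on the diagonal. Reading the off-diagonal entries as Dynkin edges (a single edge where a_ij = a_ji = -1; a double or triple edge where a_ij * a_ji = 2 or 3), the diagram is a chain of 7 nodes with a double edge at one end; the terminal node there is the unique short simple root (B_7). One simple-root ordering that puts it in standard form is (alpha_1, alpha_2, alpha_3, alpha_6, alpha_7, alpha_4, alpha_5). So the algebra is type B_7, i.e. so(15).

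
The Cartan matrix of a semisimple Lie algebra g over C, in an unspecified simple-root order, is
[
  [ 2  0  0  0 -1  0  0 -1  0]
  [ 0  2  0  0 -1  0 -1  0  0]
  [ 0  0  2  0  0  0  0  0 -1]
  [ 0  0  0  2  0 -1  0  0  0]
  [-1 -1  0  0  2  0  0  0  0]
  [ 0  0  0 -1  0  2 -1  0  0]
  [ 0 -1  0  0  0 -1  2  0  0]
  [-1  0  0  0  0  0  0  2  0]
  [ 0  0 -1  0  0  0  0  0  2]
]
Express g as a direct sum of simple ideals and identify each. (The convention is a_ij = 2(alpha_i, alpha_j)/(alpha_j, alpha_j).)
A2 ⊕ A7

The diagram associated to this matrix has two connected components: the simple roots {alpha_3, alpha_9} form a chain of 2 nodes with single edges (A_2), and {alpha_1, alpha_2, alpha_4, alpha_5, alpha_6, alpha_7, alpha_8} form a chain of 7 nodes with single edges (A_7). A semisimple Lie algebra decomposes uniquely as the direct sum of simple ideals, one per connected component of its Dynkin diagram, so g ≅ A_2 ⊕ A_7 (dimension 8 + 63 = 71).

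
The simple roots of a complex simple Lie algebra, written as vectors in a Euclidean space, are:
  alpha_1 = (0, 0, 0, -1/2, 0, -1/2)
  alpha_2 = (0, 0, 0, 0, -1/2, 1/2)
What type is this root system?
Compute the Cartan integers a_ij = 2(alpha_i, alpha_j)/(alpha_j, alpha_j); the resulting 2x2 Cartan matrix is
[[2, -1], [-1, 2]].
All simple roots have the same length, so the diagram is simply laced. The associated Dynkin diagram is a chain of 2 nodes with single edges (A_2), so the type is A_2 (the algebra sl(3)).

A_2 (sl(3))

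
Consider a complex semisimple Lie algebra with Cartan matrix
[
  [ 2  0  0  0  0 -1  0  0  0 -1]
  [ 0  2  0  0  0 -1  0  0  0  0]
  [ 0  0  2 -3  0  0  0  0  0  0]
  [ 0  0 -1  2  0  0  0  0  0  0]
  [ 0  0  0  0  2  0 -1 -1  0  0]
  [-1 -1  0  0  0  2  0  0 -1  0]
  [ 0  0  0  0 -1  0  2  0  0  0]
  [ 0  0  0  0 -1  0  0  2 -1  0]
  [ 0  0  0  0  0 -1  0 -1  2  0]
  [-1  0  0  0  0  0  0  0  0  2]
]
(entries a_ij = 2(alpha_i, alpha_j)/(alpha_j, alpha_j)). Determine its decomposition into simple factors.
E_8 + G_2

The diagram associated to this matrix has two connected components: the simple roots {alpha_1, alpha_2, alpha_5, alpha_6, alpha_7, alpha_8, alpha_9, alpha_10} form a chain of 7 nodes with one extra node attached to the third node from one end (E_8), and {alpha_3, alpha_4} form two nodes joined by a triple edge (G_2). A semisimple Lie algebra decomposes uniquely as the direct sum of simple ideals, one per connected component of its Dynkin diagram, so g ≅ E_8 ⊕ G_2 (dimension 248 + 14 = 262).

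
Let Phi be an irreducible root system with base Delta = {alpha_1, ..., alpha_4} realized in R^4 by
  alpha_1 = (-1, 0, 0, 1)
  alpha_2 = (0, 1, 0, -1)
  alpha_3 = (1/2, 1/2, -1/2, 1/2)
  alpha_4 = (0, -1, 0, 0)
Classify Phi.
Compute the Cartan integers a_ij = 2(alpha_i, alpha_j)/(alpha_j, alpha_j); the resulting 4x4 Cartan matrix is
[[2, -1, 0, 0], [-1, 2, 0, -2], [0, 0, 2, -1], [0, -1, -1, 2]].
The roots have two lengths (squared-length ratio 2:1); the short ones are alpha_{3,4}. The associated Dynkin diagram is a chain of 4 nodes with a double edge between the middle two (F_4), so the type is F_4.

F_4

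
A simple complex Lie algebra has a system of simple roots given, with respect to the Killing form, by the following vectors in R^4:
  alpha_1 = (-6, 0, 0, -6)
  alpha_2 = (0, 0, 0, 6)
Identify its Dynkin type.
B_2

Compute the Cartan integers a_ij = 2(alpha_i, alpha_j)/(alpha_j, alpha_j); the resulting 2x2 Cartan matrix is
[[2, -2], [-1, 2]].
The roots have two lengths (squared-length ratio 2:1); the short ones are alpha_{2}. The associated Dynkin diagram is a chain of 2 nodes with a double edge at one end; the terminal node there is the unique short simple root (B_2), so the type is B_2 (the algebra so(5)).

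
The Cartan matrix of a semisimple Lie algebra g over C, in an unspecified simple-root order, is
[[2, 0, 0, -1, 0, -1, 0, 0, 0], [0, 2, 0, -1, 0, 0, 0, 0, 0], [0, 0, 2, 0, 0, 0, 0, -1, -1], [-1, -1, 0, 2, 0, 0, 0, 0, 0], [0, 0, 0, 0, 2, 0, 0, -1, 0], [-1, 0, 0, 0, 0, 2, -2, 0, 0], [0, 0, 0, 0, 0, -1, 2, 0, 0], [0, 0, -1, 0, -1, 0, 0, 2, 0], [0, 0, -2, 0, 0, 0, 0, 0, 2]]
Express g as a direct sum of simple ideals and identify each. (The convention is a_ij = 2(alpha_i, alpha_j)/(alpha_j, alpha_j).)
B5 + C4

The diagram associated to this matrix has two connected components: the simple roots {alpha_1, alpha_2, alpha_4, alpha_6, alpha_7} form a chain of 5 nodes with a double edge at one end; the terminal node there is the unique short simple root (B_5), and {alpha_3, alpha_5, alpha_8, alpha_9} form a chain of 4 nodes with a double edge at one end; the terminal node there is the unique long simple root (C_4). A semisimple Lie algebra decomposes uniquely as the direct sum of simple ideals, one per connected component of its Dynkin diagram, so g ≅ B_5 ⊕ C_4 (dimension 55 + 36 = 91).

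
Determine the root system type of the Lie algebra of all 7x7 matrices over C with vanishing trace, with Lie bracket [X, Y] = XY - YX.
type A_6

This is sl(7), which has dimension 7^2 - 1 = 48 and rank 7 - 1 = 6 (a Cartan subalgebra is the diagonal traceless matrices). In the classification of classical Lie algebras, the special linear algebra sl(n+1) has type A_n; here n = 6, so the Dynkin diagram is a chain of 6 nodes with single edges (A_6). Hence the type is A_6.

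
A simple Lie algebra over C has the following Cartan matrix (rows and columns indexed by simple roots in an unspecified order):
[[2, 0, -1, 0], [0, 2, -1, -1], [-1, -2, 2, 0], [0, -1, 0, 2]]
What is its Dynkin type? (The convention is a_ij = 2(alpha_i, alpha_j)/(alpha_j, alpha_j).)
type F_4

The matrix has rank 4 with 2's on the diagonal. Reading the off-diagonal entries as Dynkin edges (a single edge where a_ij = a_ji = -1; a double or triple edge where a_ij * a_ji = 2 or 3), the diagram is a chain of 4 nodes with a double edge between the middle two (F_4). One simple-root ordering that puts it in standard form is (alpha_1, alpha_3, alpha_2, alpha_4). So the algebra is type F_4.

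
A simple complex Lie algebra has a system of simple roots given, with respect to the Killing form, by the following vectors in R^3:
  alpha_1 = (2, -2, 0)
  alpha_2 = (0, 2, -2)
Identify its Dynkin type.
A_2

Compute the Cartan integers a_ij = 2(alpha_i, alpha_j)/(alpha_j, alpha_j); the resulting 2x2 Cartan matrix is
[[2, -1], [-1, 2]].
All simple roots have the same length, so the diagram is simply laced. The associated Dynkin diagram is a chain of 2 nodes with single edges (A_2), so the type is A_2 (the algebra sl(3)).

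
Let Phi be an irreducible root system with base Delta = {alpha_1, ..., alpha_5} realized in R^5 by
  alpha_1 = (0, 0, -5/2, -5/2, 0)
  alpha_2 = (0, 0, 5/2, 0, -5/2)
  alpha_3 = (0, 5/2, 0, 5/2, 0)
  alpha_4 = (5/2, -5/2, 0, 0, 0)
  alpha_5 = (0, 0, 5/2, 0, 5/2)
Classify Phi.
Compute the Cartan integers a_ij = 2(alpha_i, alpha_j)/(alpha_j, alpha_j); the resulting 5x5 Cartan matrix is
[[2, -1, -1, 0, -1], [-1, 2, 0, 0, 0], [-1, 0, 2, -1, 0], [0, 0, -1, 2, 0], [-1, 0, 0, 0, 2]].
All simple roots have the same length, so the diagram is simply laced. The associated Dynkin diagram is a chain of 3 nodes with a fork of two nodes at one end (D_5), so the type is D_5 (the algebra so(10)).

D_5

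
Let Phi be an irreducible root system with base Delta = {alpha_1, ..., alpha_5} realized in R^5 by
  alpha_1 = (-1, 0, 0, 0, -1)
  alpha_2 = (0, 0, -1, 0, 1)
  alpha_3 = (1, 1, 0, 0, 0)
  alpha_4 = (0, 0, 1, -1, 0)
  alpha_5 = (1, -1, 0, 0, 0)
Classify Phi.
Compute the Cartan integers a_ij = 2(alpha_i, alpha_j)/(alpha_j, alpha_j); the resulting 5x5 Cartan matrix is
[[2, -1, -1, 0, -1], [-1, 2, 0, -1, 0], [-1, 0, 2, 0, 0], [0, -1, 0, 2, 0], [-1, 0, 0, 0, 2]].
All simple roots have the same length, so the diagram is simply laced. The associated Dynkin diagram is a chain of 3 nodes with a fork of two nodes at one end (D_5), so the type is D_5 (the algebra so(10)).

D5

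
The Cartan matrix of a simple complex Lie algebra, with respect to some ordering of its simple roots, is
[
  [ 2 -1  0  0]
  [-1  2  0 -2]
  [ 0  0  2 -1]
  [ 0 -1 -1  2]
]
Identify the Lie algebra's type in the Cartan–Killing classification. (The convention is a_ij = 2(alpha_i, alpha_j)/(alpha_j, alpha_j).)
F4

The matrix has rank 4 with 2's on the diagonal. Reading the off-diagonal entries as Dynkin edges (a single edge where a_ij = a_ji = -1; a double or triple edge where a_ij * a_ji = 2 or 3), the diagram is a chain of 4 nodes with a double edge between the middle two (F_4). One simple-root ordering that puts it in standard form is (alpha_1, alpha_2, alpha_4, alpha_3). So the algebra is type F_4.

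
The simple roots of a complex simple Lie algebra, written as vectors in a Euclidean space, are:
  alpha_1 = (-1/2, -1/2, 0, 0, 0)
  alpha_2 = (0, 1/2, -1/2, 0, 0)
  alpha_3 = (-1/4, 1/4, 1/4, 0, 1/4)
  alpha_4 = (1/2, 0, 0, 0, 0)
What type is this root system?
F4

Compute the Cartan integers a_ij = 2(alpha_i, alpha_j)/(alpha_j, alpha_j); the resulting 4x4 Cartan matrix is
[[2, -1, 0, -2], [-1, 2, 0, 0], [0, 0, 2, -1], [-1, 0, -1, 2]].
The roots have two lengths (squared-length ratio 2:1); the short ones are alpha_{3,4}. The associated Dynkin diagram is a chain of 4 nodes with a double edge between the middle two (F_4), so the type is F_4.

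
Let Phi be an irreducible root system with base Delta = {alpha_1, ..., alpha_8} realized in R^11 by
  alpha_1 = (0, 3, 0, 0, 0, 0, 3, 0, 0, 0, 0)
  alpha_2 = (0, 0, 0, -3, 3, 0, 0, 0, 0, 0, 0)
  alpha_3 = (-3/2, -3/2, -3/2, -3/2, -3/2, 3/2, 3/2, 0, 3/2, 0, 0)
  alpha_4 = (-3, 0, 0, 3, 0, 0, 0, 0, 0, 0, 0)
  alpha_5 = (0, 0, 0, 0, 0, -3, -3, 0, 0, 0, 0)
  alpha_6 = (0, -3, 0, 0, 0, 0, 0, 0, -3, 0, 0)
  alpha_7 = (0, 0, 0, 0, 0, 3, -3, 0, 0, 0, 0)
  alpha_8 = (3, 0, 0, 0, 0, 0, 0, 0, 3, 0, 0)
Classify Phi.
Compute the Cartan integers a_ij = 2(alpha_i, alpha_j)/(alpha_j, alpha_j); the resulting 8x8 Cartan matrix is
[[2, 0, 0, 0, -1, -1, -1, 0], [0, 2, 0, -1, 0, 0, 0, 0], [0, 0, 2, 0, -1, 0, 0, 0], [0, -1, 0, 2, 0, 0, 0, -1], [-1, 0, -1, 0, 2, 0, 0, 0], [-1, 0, 0, 0, 0, 2, 0, -1], [-1, 0, 0, 0, 0, 0, 2, 0], [0, 0, 0, -1, 0, -1, 0, 2]].
All simple roots have the same length, so the diagram is simply laced. The associated Dynkin diagram is a chain of 7 nodes with one extra node attached to the third node from one end (E_8), so the type is E_8.

E_8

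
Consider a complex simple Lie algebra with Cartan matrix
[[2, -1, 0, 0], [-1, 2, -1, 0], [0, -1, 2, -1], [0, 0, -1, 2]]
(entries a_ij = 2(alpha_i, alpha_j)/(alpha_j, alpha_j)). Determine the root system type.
The matrix has rank 4 with 2's on the diagonal. Reading the off-diagonal entries as Dynkin edges (a single edge where a_ij = a_ji = -1; a double or triple edge where a_ij * a_ji = 2 or 3), the diagram is a chain of 4 nodes with single edges (A_4). One simple-root ordering that puts it in standard form is (alpha_1, alpha_2, alpha_3, alpha_4). So the algebra is type A_4, i.e. sl(5).

A_4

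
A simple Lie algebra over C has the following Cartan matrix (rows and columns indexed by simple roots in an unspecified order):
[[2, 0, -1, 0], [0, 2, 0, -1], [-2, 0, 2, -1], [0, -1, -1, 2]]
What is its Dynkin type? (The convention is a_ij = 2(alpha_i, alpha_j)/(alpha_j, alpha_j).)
The matrix has rank 4 with 2's on the diagonal. Reading the off-diagonal entries as Dynkin edges (a single edge where a_ij = a_ji = -1; a double or triple edge where a_ij * a_ji = 2 or 3), the diagram is a chain of 4 nodes with a double edge at one end; the terminal node there is the unique short simple root (B_4). One simple-root ordering that puts it in standard form is (alpha_2, alpha_4, alpha_3, alpha_1). So the algebra is type B_4, i.e. so(9).

B4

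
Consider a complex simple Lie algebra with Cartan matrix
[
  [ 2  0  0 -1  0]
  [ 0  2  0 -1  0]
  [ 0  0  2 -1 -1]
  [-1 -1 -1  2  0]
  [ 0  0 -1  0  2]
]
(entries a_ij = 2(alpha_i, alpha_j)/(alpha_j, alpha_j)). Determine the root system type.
The matrix has rank 5 with 2's on the diagonal. Reading the off-diagonal entries as Dynkin edges (a single edge where a_ij = a_ji = -1; a double or triple edge where a_ij * a_ji = 2 or 3), the diagram is a chain of 3 nodes with a fork of two nodes at one end (D_5). One simple-root ordering that puts it in standard form is (alpha_5, alpha_3, alpha_4, alpha_1, alpha_2). So the algebra is type D_5, i.e. so(10).

D5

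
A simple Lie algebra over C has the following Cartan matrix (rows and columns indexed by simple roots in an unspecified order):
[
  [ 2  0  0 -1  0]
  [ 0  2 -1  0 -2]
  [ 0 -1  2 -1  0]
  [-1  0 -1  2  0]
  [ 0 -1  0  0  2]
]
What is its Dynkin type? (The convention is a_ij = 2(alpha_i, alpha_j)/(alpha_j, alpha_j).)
The matrix has rank 5 with 2's on the diagonal. Reading the off-diagonal entries as Dynkin edges (a single edge where a_ij = a_ji = -1; a double or triple edge where a_ij * a_ji = 2 or 3), the diagram is a chain of 5 nodes with a double edge at one end; the terminal node there is the unique short simple root (B_5). One simple-root ordering that puts it in standard form is (alpha_1, alpha_4, alpha_3, alpha_2, alpha_5). So the algebra is type B_5, i.e. so(11).

B_5 (so(11))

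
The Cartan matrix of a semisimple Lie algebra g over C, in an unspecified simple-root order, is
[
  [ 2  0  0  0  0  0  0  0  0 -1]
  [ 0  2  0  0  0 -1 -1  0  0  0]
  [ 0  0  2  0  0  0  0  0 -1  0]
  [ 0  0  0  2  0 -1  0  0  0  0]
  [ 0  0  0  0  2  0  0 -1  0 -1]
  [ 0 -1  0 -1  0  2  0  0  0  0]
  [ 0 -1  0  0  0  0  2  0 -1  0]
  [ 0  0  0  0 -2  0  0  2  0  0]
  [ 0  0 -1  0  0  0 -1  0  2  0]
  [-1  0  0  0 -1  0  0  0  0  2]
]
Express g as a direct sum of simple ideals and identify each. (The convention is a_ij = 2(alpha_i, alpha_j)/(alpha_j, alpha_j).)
type A_6 ⊕ type C_4

The diagram associated to this matrix has two connected components: the simple roots {alpha_2, alpha_3, alpha_4, alpha_6, alpha_7, alpha_9} form a chain of 6 nodes with single edges (A_6), and {alpha_1, alpha_5, alpha_8, alpha_10} form a chain of 4 nodes with a double edge at one end; the terminal node there is the unique long simple root (C_4). A semisimple Lie algebra decomposes uniquely as the direct sum of simple ideals, one per connected component of its Dynkin diagram, so g ≅ A_6 ⊕ C_4 (dimension 48 + 36 = 84).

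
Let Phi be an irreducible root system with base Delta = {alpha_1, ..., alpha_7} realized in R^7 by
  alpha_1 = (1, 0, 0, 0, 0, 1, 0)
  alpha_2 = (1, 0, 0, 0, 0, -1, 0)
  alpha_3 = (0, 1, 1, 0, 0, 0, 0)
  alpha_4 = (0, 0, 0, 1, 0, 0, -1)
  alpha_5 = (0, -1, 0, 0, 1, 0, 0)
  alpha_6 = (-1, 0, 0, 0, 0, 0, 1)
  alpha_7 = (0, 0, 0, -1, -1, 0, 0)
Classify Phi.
D_7

Compute the Cartan integers a_ij = 2(alpha_i, alpha_j)/(alpha_j, alpha_j); the resulting 7x7 Cartan matrix is
[[2, 0, 0, 0, 0, -1, 0], [0, 2, 0, 0, 0, -1, 0], [0, 0, 2, 0, -1, 0, 0], [0, 0, 0, 2, 0, -1, -1], [0, 0, -1, 0, 2, 0, -1], [-1, -1, 0, -1, 0, 2, 0], [0, 0, 0, -1, -1, 0, 2]].
All simple roots have the same length, so the diagram is simply laced. The associated Dynkin diagram is a chain of 5 nodes with a fork of two nodes at one end (D_7), so the type is D_7 (the algebra so(14)).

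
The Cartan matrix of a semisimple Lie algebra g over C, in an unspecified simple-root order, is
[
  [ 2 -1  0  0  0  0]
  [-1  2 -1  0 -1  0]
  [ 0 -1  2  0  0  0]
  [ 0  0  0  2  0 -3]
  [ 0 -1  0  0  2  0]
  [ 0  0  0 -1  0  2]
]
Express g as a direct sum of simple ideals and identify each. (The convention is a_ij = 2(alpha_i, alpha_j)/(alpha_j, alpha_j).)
D4 + G2

The diagram associated to this matrix has two connected components: the simple roots {alpha_1, alpha_2, alpha_3, alpha_5} form a chain of 2 nodes with a fork of two nodes at one end (D_4), and {alpha_4, alpha_6} form two nodes joined by a triple edge (G_2). A semisimple Lie algebra decomposes uniquely as the direct sum of simple ideals, one per connected component of its Dynkin diagram, so g ≅ D_4 ⊕ G_2 (dimension 28 + 14 = 42).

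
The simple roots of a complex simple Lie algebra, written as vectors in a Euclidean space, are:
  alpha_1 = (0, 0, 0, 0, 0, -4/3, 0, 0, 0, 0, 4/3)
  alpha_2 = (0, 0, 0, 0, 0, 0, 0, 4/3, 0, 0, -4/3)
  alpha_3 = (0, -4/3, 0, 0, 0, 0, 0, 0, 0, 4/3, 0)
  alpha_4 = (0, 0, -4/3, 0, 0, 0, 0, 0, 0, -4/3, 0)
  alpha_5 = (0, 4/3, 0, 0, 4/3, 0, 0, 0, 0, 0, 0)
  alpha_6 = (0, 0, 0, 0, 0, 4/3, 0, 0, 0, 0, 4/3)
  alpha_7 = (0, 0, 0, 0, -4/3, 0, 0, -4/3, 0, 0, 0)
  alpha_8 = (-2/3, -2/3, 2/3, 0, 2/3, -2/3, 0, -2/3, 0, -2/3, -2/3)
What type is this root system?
Compute the Cartan integers a_ij = 2(alpha_i, alpha_j)/(alpha_j, alpha_j); the resulting 8x8 Cartan matrix is
[[2, -1, 0, 0, 0, 0, 0, 0], [-1, 2, 0, 0, 0, -1, -1, 0], [0, 0, 2, -1, -1, 0, 0, 0], [0, 0, -1, 2, 0, 0, 0, 0], [0, 0, -1, 0, 2, 0, -1, 0], [0, -1, 0, 0, 0, 2, 0, -1], [0, -1, 0, 0, -1, 0, 2, 0], [0, 0, 0, 0, 0, -1, 0, 2]].
All simple roots have the same length, so the diagram is simply laced. The associated Dynkin diagram is a chain of 7 nodes with one extra node attached to the third node from one end (E_8), so the type is E_8.

E_8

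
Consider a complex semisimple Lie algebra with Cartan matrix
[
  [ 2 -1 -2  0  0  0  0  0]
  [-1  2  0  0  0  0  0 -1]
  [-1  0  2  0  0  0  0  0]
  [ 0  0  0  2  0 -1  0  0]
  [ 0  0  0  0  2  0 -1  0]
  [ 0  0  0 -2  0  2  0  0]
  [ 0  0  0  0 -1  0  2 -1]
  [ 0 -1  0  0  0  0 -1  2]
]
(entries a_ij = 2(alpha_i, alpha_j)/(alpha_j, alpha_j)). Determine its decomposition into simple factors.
The diagram associated to this matrix has two connected components: the simple roots {alpha_4, alpha_6} form a chain of 2 nodes with a double edge at one end; the terminal node there is the unique short simple root (B_2), and {alpha_1, alpha_2, alpha_3, alpha_5, alpha_7, alpha_8} form a chain of 6 nodes with a double edge at one end; the terminal node there is the unique short simple root (B_6). A semisimple Lie algebra decomposes uniquely as the direct sum of simple ideals, one per connected component of its Dynkin diagram, so g ≅ B_2 ⊕ B_6 (dimension 10 + 78 = 88).

B_2 (so(5)) ⊕ B_6 (so(13))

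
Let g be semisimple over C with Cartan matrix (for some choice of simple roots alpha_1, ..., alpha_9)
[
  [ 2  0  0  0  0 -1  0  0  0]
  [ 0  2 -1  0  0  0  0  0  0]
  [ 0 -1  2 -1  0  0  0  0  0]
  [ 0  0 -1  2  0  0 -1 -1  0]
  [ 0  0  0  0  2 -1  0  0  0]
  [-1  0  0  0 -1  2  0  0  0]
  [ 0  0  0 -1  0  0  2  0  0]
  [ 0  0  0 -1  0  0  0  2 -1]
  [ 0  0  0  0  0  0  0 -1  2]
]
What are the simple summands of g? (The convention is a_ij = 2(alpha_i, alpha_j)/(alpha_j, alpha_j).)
The diagram associated to this matrix has two connected components: the simple roots {alpha_1, alpha_5, alpha_6} form a chain of 3 nodes with single edges (A_3), and {alpha_2, alpha_3, alpha_4, alpha_7, alpha_8, alpha_9} form a chain of 5 nodes with one extra node attached to the third node from one end (E_6). A semisimple Lie algebra decomposes uniquely as the direct sum of simple ideals, one per connected component of its Dynkin diagram, so g ≅ A_3 ⊕ E_6 (dimension 15 + 78 = 93).

A3 ⊕ E6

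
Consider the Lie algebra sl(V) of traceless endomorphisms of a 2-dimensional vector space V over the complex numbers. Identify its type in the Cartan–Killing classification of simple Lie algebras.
A_1 (sl(2))

This is sl(2), which has dimension 2^2 - 1 = 3 and rank 2 - 1 = 1 (a Cartan subalgebra is the diagonal traceless matrices). In the classification of classical Lie algebras, the special linear algebra sl(n+1) has type A_n; here n = 1, so the Dynkin diagram is a chain of 1 nodes with single edges (A_1). Hence the type is A_1.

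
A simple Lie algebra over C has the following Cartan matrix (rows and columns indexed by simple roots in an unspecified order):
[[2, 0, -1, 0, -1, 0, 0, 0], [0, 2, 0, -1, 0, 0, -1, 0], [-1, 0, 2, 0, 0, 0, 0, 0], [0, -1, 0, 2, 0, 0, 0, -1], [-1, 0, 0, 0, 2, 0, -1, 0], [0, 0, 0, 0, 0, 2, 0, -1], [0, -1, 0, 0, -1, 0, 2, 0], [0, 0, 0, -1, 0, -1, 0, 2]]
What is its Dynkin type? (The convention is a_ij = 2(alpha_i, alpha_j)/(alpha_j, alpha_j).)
type A_8

The matrix has rank 8 with 2's on the diagonal. Reading the off-diagonal entries as Dynkin edges (a single edge where a_ij = a_ji = -1; a double or triple edge where a_ij * a_ji = 2 or 3), the diagram is a chain of 8 nodes with single edges (A_8). One simple-root ordering that puts it in standard form is (alpha_6, alpha_8, alpha_4, alpha_2, alpha_7, alpha_5, alpha_1, alpha_3). So the algebra is type A_8, i.e. sl(9).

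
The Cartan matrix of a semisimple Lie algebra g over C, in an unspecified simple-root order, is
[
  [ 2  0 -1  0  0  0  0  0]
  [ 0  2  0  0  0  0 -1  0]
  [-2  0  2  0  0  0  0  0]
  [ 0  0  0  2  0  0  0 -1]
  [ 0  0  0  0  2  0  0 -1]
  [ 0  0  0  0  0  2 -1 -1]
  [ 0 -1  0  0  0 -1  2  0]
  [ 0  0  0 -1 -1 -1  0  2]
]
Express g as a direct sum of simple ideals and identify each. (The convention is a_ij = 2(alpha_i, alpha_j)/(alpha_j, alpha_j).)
The diagram associated to this matrix has two connected components: the simple roots {alpha_1, alpha_3} form a chain of 2 nodes with a double edge at one end; the terminal node there is the unique short simple root (B_2), and {alpha_2, alpha_4, alpha_5, alpha_6, alpha_7, alpha_8} form a chain of 4 nodes with a fork of two nodes at one end (D_6). A semisimple Lie algebra decomposes uniquely as the direct sum of simple ideals, one per connected component of its Dynkin diagram, so g ≅ B_2 ⊕ D_6 (dimension 10 + 66 = 76).

B_2 ⊕ D_6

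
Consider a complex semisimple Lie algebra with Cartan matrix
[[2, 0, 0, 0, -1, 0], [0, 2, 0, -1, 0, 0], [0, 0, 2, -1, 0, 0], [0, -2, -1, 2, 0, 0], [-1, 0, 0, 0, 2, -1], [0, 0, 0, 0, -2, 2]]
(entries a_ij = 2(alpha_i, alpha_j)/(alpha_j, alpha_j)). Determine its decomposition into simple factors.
The diagram associated to this matrix has two connected components: the simple roots {alpha_2, alpha_3, alpha_4} form a chain of 3 nodes with a double edge at one end; the terminal node there is the unique short simple root (B_3), and {alpha_1, alpha_5, alpha_6} form a chain of 3 nodes with a double edge at one end; the terminal node there is the unique long simple root (C_3). A semisimple Lie algebra decomposes uniquely as the direct sum of simple ideals, one per connected component of its Dynkin diagram, so g ≅ B_3 ⊕ C_3 (dimension 21 + 21 = 42).

B_3 (so(7)) ⊕ C_3 (sp(6))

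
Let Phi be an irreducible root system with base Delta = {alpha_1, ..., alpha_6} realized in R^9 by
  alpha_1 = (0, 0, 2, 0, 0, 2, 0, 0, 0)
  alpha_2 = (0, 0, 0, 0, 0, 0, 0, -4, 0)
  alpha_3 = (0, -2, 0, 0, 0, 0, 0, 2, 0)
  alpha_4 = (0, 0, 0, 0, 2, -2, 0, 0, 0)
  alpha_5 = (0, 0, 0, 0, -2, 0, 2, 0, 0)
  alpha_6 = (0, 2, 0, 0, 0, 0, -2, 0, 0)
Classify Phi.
Compute the Cartan integers a_ij = 2(alpha_i, alpha_j)/(alpha_j, alpha_j); the resulting 6x6 Cartan matrix is
[[2, 0, 0, -1, 0, 0], [0, 2, -2, 0, 0, 0], [0, -1, 2, 0, 0, -1], [-1, 0, 0, 2, -1, 0], [0, 0, 0, -1, 2, -1], [0, 0, -1, 0, -1, 2]].
The roots have two lengths (squared-length ratio 2:1); the short ones are alpha_{1,3,4,5,6}. The associated Dynkin diagram is a chain of 6 nodes with a double edge at one end; the terminal node there is the unique long simple root (C_6), so the type is C_6 (the algebra sp(12)).

type C_6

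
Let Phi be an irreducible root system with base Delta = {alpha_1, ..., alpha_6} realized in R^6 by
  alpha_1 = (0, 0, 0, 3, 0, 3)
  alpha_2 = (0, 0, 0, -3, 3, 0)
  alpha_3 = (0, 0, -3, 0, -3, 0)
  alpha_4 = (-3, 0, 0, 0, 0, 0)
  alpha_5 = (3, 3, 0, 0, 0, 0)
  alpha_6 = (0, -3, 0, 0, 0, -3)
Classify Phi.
Compute the Cartan integers a_ij = 2(alpha_i, alpha_j)/(alpha_j, alpha_j); the resulting 6x6 Cartan matrix is
[[2, -1, 0, 0, 0, -1], [-1, 2, -1, 0, 0, 0], [0, -1, 2, 0, 0, 0], [0, 0, 0, 2, -1, 0], [0, 0, 0, -2, 2, -1], [-1, 0, 0, 0, -1, 2]].
The roots have two lengths (squared-length ratio 2:1); the short ones are alpha_{4}. The associated Dynkin diagram is a chain of 6 nodes with a double edge at one end; the terminal node there is the unique short simple root (B_6), so the type is B_6 (the algebra so(13)).

B_6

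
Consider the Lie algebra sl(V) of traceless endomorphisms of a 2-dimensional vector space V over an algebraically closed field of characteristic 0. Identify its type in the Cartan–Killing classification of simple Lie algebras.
A_1

This is sl(2), which has dimension 2^2 - 1 = 3 and rank 2 - 1 = 1 (a Cartan subalgebra is the diagonal traceless matrices). In the classification of classical Lie algebras, the special linear algebra sl(n+1) has type A_n; here n = 1, so the Dynkin diagram is a chain of 1 nodes with single edges (A_1). Hence the type is A_1.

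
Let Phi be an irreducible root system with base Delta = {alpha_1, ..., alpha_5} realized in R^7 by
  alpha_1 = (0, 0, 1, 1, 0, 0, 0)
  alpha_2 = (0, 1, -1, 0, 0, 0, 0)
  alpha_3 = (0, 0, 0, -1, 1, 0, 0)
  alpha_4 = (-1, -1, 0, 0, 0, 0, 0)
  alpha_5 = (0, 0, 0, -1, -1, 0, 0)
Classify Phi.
D_5

Compute the Cartan integers a_ij = 2(alpha_i, alpha_j)/(alpha_j, alpha_j); the resulting 5x5 Cartan matrix is
[[2, -1, -1, 0, -1], [-1, 2, 0, -1, 0], [-1, 0, 2, 0, 0], [0, -1, 0, 2, 0], [-1, 0, 0, 0, 2]].
All simple roots have the same length, so the diagram is simply laced. The associated Dynkin diagram is a chain of 3 nodes with a fork of two nodes at one end (D_5), so the type is D_5 (the algebra so(10)).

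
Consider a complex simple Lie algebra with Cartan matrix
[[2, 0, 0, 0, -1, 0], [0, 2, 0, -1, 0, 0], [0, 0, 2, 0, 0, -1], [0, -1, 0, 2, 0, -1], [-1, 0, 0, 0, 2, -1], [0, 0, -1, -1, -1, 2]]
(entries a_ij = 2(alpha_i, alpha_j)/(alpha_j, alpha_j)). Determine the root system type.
type E_6

The matrix has rank 6 with 2's on the diagonal. Reading the off-diagonal entries as Dynkin edges (a single edge where a_ij = a_ji = -1; a double or triple edge where a_ij * a_ji = 2 or 3), the diagram is a chain of 5 nodes with one extra node attached to the third node from one end (E_6). One simple-root ordering that puts it in standard form is (alpha_2, alpha_3, alpha_4, alpha_6, alpha_5, alpha_1). So the algebra is type E_6.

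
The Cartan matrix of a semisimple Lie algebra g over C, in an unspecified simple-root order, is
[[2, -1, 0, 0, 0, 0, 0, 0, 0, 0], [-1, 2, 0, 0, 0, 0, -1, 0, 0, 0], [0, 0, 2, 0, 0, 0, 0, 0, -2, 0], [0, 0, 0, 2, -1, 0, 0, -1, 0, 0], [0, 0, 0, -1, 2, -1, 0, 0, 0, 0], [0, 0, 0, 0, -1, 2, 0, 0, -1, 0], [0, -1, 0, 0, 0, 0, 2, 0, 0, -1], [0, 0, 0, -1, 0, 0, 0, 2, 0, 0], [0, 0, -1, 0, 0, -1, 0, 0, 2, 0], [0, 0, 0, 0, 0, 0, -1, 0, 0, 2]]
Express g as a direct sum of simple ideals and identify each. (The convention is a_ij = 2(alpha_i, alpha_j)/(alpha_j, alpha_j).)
The diagram associated to this matrix has two connected components: the simple roots {alpha_1, alpha_2, alpha_7, alpha_10} form a chain of 4 nodes with single edges (A_4), and {alpha_3, alpha_4, alpha_5, alpha_6, alpha_8, alpha_9} form a chain of 6 nodes with a double edge at one end; the terminal node there is the unique long simple root (C_6). A semisimple Lie algebra decomposes uniquely as the direct sum of simple ideals, one per connected component of its Dynkin diagram, so g ≅ A_4 ⊕ C_6 (dimension 24 + 78 = 102).

A_4 (sl(5)) + C_6 (sp(12))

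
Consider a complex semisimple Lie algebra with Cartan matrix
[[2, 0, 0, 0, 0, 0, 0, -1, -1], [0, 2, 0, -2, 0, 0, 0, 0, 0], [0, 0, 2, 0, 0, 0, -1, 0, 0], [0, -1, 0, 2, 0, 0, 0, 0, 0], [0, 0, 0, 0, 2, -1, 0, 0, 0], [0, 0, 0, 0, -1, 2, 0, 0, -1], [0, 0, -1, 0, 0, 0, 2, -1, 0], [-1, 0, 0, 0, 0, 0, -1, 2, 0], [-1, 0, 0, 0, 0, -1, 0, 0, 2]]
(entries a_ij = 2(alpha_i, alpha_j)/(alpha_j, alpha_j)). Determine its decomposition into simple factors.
type A_7 + type B_2

The diagram associated to this matrix has two connected components: the simple roots {alpha_1, alpha_3, alpha_5, alpha_6, alpha_7, alpha_8, alpha_9} form a chain of 7 nodes with single edges (A_7), and {alpha_2, alpha_4} form a chain of 2 nodes with a double edge at one end; the terminal node there is the unique short simple root (B_2). A semisimple Lie algebra decomposes uniquely as the direct sum of simple ideals, one per connected component of its Dynkin diagram, so g ≅ A_7 ⊕ B_2 (dimension 63 + 10 = 73).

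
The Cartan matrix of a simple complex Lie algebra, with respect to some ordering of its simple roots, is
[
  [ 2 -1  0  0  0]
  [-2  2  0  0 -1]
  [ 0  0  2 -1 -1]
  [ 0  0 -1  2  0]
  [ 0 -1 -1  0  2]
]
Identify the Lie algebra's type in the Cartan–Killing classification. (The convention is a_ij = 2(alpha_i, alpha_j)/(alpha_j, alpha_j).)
B5

The matrix has rank 5 with 2's on the diagonal. Reading the off-diagonal entries as Dynkin edges (a single edge where a_ij = a_ji = -1; a double or triple edge where a_ij * a_ji = 2 or 3), the diagram is a chain of 5 nodes with a double edge at one end; the terminal node there is the unique short simple root (B_5). One simple-root ordering that puts it in standard form is (alpha_4, alpha_3, alpha_5, alpha_2, alpha_1). So the algebra is type B_5, i.e. so(11).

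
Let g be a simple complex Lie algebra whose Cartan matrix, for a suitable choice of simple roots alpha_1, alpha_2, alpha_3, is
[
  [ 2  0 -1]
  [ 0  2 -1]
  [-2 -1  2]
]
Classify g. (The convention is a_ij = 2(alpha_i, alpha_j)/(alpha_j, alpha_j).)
B_3 (so(7))

The matrix has rank 3 with 2's on the diagonal. Reading the off-diagonal entries as Dynkin edges (a single edge where a_ij = a_ji = -1; a double or triple edge where a_ij * a_ji = 2 or 3), the diagram is a chain of 3 nodes with a double edge at one end; the terminal node there is the unique short simple root (B_3). One simple-root ordering that puts it in standard form is (alpha_2, alpha_3, alpha_1). So the algebra is type B_3, i.e. so(7).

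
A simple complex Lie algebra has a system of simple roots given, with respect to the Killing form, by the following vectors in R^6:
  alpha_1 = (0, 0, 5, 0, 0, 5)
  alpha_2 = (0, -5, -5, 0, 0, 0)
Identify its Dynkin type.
A_2

Compute the Cartan integers a_ij = 2(alpha_i, alpha_j)/(alpha_j, alpha_j); the resulting 2x2 Cartan matrix is
[[2, -1], [-1, 2]].
All simple roots have the same length, so the diagram is simply laced. The associated Dynkin diagram is a chain of 2 nodes with single edges (A_2), so the type is A_2 (the algebra sl(3)).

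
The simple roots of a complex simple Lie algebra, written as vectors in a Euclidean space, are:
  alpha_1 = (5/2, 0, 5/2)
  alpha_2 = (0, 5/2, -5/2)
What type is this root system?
Compute the Cartan integers a_ij = 2(alpha_i, alpha_j)/(alpha_j, alpha_j); the resulting 2x2 Cartan matrix is
[[2, -1], [-1, 2]].
All simple roots have the same length, so the diagram is simply laced. The associated Dynkin diagram is a chain of 2 nodes with single edges (A_2), so the type is A_2 (the algebra sl(3)).

type A_2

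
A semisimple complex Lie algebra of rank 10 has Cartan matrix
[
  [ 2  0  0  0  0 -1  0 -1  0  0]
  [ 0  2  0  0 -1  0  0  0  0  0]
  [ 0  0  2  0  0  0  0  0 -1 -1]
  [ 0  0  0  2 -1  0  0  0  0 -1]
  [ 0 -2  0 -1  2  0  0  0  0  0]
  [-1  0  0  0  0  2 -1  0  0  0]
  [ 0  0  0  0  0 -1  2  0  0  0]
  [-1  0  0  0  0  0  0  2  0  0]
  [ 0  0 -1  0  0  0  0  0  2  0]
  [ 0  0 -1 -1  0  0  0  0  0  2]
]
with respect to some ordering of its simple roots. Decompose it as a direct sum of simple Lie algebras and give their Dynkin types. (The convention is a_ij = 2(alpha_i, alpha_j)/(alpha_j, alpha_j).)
type A_4 + type B_6

The diagram associated to this matrix has two connected components: the simple roots {alpha_1, alpha_6, alpha_7, alpha_8} form a chain of 4 nodes with single edges (A_4), and {alpha_2, alpha_3, alpha_4, alpha_5, alpha_9, alpha_10} form a chain of 6 nodes with a double edge at one end; the terminal node there is the unique short simple root (B_6). A semisimple Lie algebra decomposes uniquely as the direct sum of simple ideals, one per connected component of its Dynkin diagram, so g ≅ A_4 ⊕ B_6 (dimension 24 + 78 = 102).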